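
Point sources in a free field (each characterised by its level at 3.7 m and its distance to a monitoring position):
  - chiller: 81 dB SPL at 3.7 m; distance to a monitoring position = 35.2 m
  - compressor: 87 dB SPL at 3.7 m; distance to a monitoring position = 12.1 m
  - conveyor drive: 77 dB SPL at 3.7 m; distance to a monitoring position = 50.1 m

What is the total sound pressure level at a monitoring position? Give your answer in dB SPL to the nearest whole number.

77 dB SPL

First find each source's level at the receiver (point-source: −20·log₁₀(r/r_ref)), then combine on an intensity basis.
chiller: 81 − 20·log₁₀(35.2/3.7) = 81 − 19.57 = 61.43 dB SPL.
compressor: 87 − 20·log₁₀(12.1/3.7) = 87 − 10.29 = 76.71 dB SPL.
conveyor drive: 77 − 20·log₁₀(50.1/3.7) = 77 − 22.63 = 54.37 dB SPL.
Σ 10^(L/10) = 4.853e+07 → L_total = 10·log₁₀(4.853e+07) = 76.86 dB SPL.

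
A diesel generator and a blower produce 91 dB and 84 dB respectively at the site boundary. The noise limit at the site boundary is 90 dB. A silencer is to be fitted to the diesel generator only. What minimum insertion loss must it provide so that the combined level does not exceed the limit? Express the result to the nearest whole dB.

The untreated sources together contribute 10^(84/10) = 2.512e+08, i.e. 84.00 dB.
To meet 90 dB overall, the treated diesel generator may contribute at most 10^(90/10) − 2.512e+08 = 7.488e+08, i.e. 88.74 dB.
So the diesel generator must be reduced from 91 to 88.74 dB: IL = 2.26 dB.

2 dB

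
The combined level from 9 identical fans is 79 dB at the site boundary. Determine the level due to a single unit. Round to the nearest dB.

Dividing the total intensity by 9 lowers the level by 10·log₁₀ 9 = 9.542 dB: L₁ = 79 − 9.542.

69 dB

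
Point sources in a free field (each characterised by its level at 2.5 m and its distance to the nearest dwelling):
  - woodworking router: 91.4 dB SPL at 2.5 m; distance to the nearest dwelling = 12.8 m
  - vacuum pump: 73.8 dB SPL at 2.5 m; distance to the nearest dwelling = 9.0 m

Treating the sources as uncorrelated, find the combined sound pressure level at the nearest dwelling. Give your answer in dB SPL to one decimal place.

77.4 dB SPL

Apply inverse-square spreading to bring every level to the receiver, then sum 10^(L/10).
woodworking router: 91.4 − 20·log₁₀(12.8/2.5) = 91.4 − 14.19 = 77.21 dB SPL.
vacuum pump: 73.8 − 20·log₁₀(9.0/2.5) = 73.8 − 11.13 = 62.67 dB SPL.
Σ 10^(L/10) = 5.451e+07 → L_total = 10·log₁₀(5.451e+07) = 77.36 dB SPL.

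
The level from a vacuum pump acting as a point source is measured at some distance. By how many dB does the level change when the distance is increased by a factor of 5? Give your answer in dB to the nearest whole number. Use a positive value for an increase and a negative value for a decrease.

A point source loses 6 dB per doubling of distance; generally ΔL = −20·log₁₀(r₂/r₁).
ΔL = −20·log₁₀(5) = -13.98 dB.

-14 dB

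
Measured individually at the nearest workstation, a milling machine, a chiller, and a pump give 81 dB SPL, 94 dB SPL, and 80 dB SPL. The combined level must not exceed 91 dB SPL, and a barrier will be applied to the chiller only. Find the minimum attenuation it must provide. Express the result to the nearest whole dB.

Everything except the chiller sums to 10^(81/10) + 10^(80/10) = 2.259e+08 in linear terms, 83.54 dB SPL.
The limit corresponds to 10^(91/10) = 1.259e+09; subtracting the fixed part leaves 1.033e+09 for the chiller, i.e. 90.14 dB SPL.
So the chiller must be reduced from 94 to 90.14 dB SPL: IL = 3.86 dB.

4 dB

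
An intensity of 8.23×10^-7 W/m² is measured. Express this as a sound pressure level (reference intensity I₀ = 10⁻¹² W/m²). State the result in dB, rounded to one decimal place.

59.2 dB

Dividing by I₀ shifts the exponent by 12: I/I₀ = 8.23×10^5.
L = 10·(0.9154 + 5) = 59.15 dB.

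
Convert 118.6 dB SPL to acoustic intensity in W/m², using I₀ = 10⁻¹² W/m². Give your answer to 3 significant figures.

L = 10·log₁₀(I/I₀) ⇒ I = I₀·10^(L/10) = 10⁻¹² × 10^11.86.

0.724 W/m²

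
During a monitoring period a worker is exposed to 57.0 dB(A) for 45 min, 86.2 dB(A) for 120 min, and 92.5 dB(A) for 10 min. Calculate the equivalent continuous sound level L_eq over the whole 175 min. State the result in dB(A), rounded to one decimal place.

85.9 dB(A)

L_eq = 10·log₁₀[(1/T)·Σ tᵢ·10^(Lᵢ/10)] with T = 175 min.
Σ tᵢ·10^(Lᵢ/10) = 45·10^(57.0/10) + 120·10^(86.2/10) + 10·10^(92.5/10) = 6.783e+10.
L_eq = 10·log₁₀(6.783e+10/175) = 85.88 dB(A).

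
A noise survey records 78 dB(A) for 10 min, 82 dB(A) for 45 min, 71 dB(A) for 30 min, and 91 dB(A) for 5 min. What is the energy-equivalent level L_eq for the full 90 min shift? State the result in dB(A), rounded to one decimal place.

82.1 dB(A)

Weight each interval's intensity by its duration and average over T = 90 min:
Σ tᵢ·10^(Lᵢ/10) = 10·10^(78/10) + 45·10^(82/10) + 30·10^(71/10) + 5·10^(91/10) = 1.444e+10.
L_eq = 10·log₁₀(1.444e+10/90) = 82.05 dB(A).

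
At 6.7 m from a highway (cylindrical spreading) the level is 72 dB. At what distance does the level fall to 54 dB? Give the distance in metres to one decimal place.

422.7 m

For a line source L₁ − L₂ = 10·log₁₀(r₂/r₁), so r₂ = r₁·10^((L₁−L₂)/10).
r₂ = 6.7·10^((72−54)/10) = 6.7·10^(18.0/10) = 422.74 m.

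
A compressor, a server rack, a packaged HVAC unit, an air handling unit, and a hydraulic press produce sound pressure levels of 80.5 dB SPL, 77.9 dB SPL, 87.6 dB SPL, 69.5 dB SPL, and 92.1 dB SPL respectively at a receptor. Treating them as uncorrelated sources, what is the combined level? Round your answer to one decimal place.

93.8 dB SPL

For uncorrelated sources the intensities add, so convert each level to linear form, sum, and take 10·log₁₀ of the total.
Σ 10^(L/10) = 10^(80.5/10) + 10^(77.9/10) + 10^(87.6/10) + 10^(69.5/10) + 10^(92.1/10) = 2.380e+09.
L_total = 10·log₁₀(2.380e+09) = 93.77 dB SPL.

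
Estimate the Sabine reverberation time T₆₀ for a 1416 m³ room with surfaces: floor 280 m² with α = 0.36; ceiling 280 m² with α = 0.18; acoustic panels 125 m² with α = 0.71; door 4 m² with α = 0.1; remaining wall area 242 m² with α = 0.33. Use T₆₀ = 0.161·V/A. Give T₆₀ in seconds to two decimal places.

A = Σ Sᵢαᵢ = 280·0.36 + 280·0.18 + 125·0.71 + 4·0.1 + 242·0.33 = 320.21 m².
T₆₀ = 0.161·V/A = 0.161·1416/320.21 = 0.712 s.

0.71 s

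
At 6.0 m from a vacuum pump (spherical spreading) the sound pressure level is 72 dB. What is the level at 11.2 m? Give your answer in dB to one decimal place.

Spherical spreading from a point source gives a 20·log₁₀(r₂/r₁) drop.
L₂ = 72 − 20·log₁₀(11.2/6.0) = 72 − 5.421 = 66.58 dB.

66.6 dB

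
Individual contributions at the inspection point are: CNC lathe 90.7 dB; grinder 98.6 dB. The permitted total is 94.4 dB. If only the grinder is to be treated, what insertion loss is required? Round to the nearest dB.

Fixed contribution from the other source: Σ 10^(L/10) = 10^(90.7/10) = 1.175e+09 (90.70 dB).
To meet 94.4 dB overall, the treated grinder may contribute at most 10^(94.4/10) − 1.175e+09 = 1.579e+09, i.e. 91.98 dB.
So the grinder must be reduced from 98.6 to 91.98 dB: IL = 6.62 dB.

7 dB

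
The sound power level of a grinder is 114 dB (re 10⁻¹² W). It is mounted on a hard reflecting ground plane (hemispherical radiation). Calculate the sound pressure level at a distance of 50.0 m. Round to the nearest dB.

L_p = L_w − 10·log₁₀(2π·r²) with r = 50.0 m.
2π·r² = 1.571e+04 m², 10·log₁₀ of that is 41.961 dB.
L_p = 114 − 41.961 = 72.04 dB.

72 dB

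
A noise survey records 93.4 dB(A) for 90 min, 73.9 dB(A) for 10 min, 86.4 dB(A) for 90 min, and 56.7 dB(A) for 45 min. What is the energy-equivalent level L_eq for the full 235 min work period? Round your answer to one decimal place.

90.0 dB(A)

Weight each interval's intensity by its duration and average over T = 235 min:
Σ tᵢ·10^(Lᵢ/10) = 90·10^(93.4/10) + 10·10^(73.9/10) + 90·10^(86.4/10) + 45·10^(56.7/10) = 2.365e+11.
L_eq = 10·log₁₀(2.365e+11/235) = 90.03 dB(A).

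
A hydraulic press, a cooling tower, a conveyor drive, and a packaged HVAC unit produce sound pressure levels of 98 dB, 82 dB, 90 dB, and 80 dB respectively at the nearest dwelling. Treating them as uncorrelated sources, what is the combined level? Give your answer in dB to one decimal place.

98.8 dB

For uncorrelated sources the intensities add, so convert each level to linear form, sum, and take 10·log₁₀ of the total.
Σ 10^(L/10) = 10^(98/10) + 10^(82/10) + 10^(90/10) + 10^(80/10) = 7.568e+09.
L_total = 10·log₁₀(7.568e+09) = 98.79 dB.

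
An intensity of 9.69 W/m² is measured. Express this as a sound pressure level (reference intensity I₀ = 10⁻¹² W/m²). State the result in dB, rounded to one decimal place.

129.9 dB

Dividing by I₀ shifts the exponent by 12: I/I₀ = 9.69×10^12.
L = 10·(0.9863 + 12) = 129.86 dB.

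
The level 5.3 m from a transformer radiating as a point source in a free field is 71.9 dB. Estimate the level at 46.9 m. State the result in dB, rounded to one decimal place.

53.0 dB

Spherical spreading from a point source gives a 20·log₁₀(r₂/r₁) drop.
L₂ = 71.9 − 20·log₁₀(46.9/5.3) = 71.9 − 18.938 = 52.96 dB.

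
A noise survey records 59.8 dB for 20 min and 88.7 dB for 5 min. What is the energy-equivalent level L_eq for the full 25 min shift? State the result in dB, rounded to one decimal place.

The energy average is taken in the linear domain: L_eq = 10·log₁₀[(Σ tᵢ·10^(Lᵢ/10))/T], T = 25 min.
Σ tᵢ·10^(Lᵢ/10) = 20·10^(59.8/10) + 5·10^(88.7/10) = 3.726e+09.
L_eq = 10·log₁₀(3.726e+09/25) = 81.73 dB.

81.7 dB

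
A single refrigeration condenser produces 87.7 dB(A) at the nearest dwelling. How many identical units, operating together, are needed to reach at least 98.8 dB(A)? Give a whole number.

Need L₁ + 10·log₁₀ N ≥ 98.8, i.e. log₁₀ N ≥ 1.11.
N ≥ 10^(11.1/10) = 12.882, so N = 13.

13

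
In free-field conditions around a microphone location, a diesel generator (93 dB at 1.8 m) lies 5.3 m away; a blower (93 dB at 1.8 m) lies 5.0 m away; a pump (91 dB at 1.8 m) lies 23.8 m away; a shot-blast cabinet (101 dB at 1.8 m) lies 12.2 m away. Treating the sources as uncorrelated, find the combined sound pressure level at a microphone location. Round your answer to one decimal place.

88.9 dB

Apply inverse-square spreading to bring every level to the receiver, then sum 10^(L/10).
diesel generator: 93 − 20·log₁₀(5.3/1.8) = 93 − 9.38 = 83.62 dB.
blower: 93 − 20·log₁₀(5.0/1.8) = 93 − 8.87 = 84.13 dB.
pump: 91 − 20·log₁₀(23.8/1.8) = 91 − 22.43 = 68.57 dB.
shot-blast cabinet: 101 − 20·log₁₀(12.2/1.8) = 101 − 16.62 = 84.38 dB.
Σ 10^(L/10) = 7.700e+08 → L_total = 10·log₁₀(7.700e+08) = 88.86 dB.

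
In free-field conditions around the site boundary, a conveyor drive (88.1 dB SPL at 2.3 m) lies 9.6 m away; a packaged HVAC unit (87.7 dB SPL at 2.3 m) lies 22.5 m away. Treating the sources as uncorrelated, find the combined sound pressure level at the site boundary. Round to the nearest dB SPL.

76 dB SPL

Apply inverse-square spreading to bring every level to the receiver, then sum 10^(L/10).
conveyor drive: 88.1 − 20·log₁₀(9.6/2.3) = 88.1 − 12.41 = 75.69 dB SPL.
packaged HVAC unit: 87.7 − 20·log₁₀(22.5/2.3) = 87.7 − 19.81 = 67.89 dB SPL.
Σ 10^(L/10) = 4.321e+07 → L_total = 10·log₁₀(4.321e+07) = 76.36 dB SPL.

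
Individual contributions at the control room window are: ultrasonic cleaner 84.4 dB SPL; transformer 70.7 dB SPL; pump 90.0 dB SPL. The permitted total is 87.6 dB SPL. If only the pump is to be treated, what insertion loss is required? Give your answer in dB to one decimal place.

Fixed contribution from the other sources: Σ 10^(L/10) = 10^(84.4/10) + 10^(70.7/10) = 2.872e+08 (84.58 dB SPL).
The limit corresponds to 10^(87.6/10) = 5.754e+08; subtracting the fixed part leaves 2.883e+08 for the pump, i.e. 84.60 dB SPL.
Required insertion loss = 90.0 − 84.60 = 5.40 dB.

5.4 dB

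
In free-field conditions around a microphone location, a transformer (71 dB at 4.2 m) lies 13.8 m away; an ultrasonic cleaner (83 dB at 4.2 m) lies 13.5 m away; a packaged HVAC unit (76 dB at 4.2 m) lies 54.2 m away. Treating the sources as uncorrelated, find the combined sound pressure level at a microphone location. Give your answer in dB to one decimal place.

Propagate each source to the receiver with L = L_ref − 20·log₁₀(r/r_ref), then add intensities.
transformer: 71 − 20·log₁₀(13.8/4.2) = 71 − 10.33 = 60.67 dB.
ultrasonic cleaner: 83 − 20·log₁₀(13.5/4.2) = 83 − 10.14 = 72.86 dB.
packaged HVAC unit: 76 − 20·log₁₀(54.2/4.2) = 76 − 22.21 = 53.79 dB.
Σ 10^(L/10) = 2.072e+07 → L_total = 10·log₁₀(2.072e+07) = 73.16 dB.

73.2 dB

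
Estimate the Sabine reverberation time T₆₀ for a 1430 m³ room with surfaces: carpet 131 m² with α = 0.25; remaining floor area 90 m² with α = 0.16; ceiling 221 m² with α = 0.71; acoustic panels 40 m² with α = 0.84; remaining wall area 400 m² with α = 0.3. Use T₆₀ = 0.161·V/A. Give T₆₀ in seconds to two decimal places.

0.64 s

A = Σ Sᵢαᵢ = 131·0.25 + 90·0.16 + 221·0.71 + 40·0.84 + 400·0.3 = 357.66 m².
T₆₀ = 0.161·V/A = 0.161·1430/357.66 = 0.644 s.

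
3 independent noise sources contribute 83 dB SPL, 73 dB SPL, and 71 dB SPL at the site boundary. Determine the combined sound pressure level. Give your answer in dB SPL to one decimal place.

Incoherent sources combine by intensity addition: L_total = 10·log₁₀(Σ 10^(L_i/10)).
Σ 10^(L/10) = 10^(83/10) + 10^(73/10) + 10^(71/10) = 2.321e+08.
L_total = 10·log₁₀(2.321e+08) = 83.66 dB SPL.

83.7 dB SPL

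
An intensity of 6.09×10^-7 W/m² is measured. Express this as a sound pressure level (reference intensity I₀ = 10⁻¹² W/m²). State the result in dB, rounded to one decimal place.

I/I₀ = 6.09×10^-7/10⁻¹² = 6.09×10^5, and L = 10·log₁₀(I/I₀).
L = 10·(0.7846 + 5) = 57.85 dB.

57.8 dB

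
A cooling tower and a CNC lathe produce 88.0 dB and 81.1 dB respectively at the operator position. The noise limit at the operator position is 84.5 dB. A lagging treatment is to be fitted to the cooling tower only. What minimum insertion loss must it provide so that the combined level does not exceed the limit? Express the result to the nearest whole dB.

The untreated sources together contribute 10^(81.1/10) = 1.288e+08, i.e. 81.10 dB.
To meet 84.5 dB overall, the treated cooling tower may contribute at most 10^(84.5/10) − 1.288e+08 = 1.530e+08, i.e. 81.85 dB.
Required insertion loss = 88.0 − 81.85 = 6.15 dB.

6 dB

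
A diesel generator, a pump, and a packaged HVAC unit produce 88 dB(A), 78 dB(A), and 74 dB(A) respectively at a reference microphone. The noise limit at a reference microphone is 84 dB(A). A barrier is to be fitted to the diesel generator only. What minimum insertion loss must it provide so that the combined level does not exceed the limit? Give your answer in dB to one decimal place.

5.9 dB

Everything except the diesel generator sums to 10^(78/10) + 10^(74/10) = 8.821e+07 in linear terms, 79.46 dB(A).
To meet 84 dB(A) overall, the treated diesel generator may contribute at most 10^(84/10) − 8.821e+07 = 1.630e+08, i.e. 82.12 dB(A).
So the diesel generator must be reduced from 88 to 82.12 dB(A): IL = 5.88 dB.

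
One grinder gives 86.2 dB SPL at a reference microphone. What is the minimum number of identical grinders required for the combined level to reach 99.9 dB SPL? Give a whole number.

24

Need L₁ + 10·log₁₀ N ≥ 99.9, i.e. log₁₀ N ≥ 1.37.
N ≥ 10^(13.7/10) = 23.442, so N = 24.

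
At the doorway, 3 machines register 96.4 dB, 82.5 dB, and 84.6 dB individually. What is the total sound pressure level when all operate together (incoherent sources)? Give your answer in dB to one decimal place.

For uncorrelated sources the intensities add, so convert each level to linear form, sum, and take 10·log₁₀ of the total.
Σ 10^(L/10) = 10^(96.4/10) + 10^(82.5/10) + 10^(84.6/10) = 4.831e+09.
L_total = 10·log₁₀(4.831e+09) = 96.84 dB.

96.8 dB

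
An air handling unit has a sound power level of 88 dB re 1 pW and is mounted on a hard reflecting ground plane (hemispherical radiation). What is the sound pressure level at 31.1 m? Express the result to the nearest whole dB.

L_p = L_w − 10·log₁₀(2π·r²) with r = 31.1 m.
2π·r² = 6077 m², 10·log₁₀ of that is 37.837 dB.
L_p = 88 − 37.837 = 50.16 dB.

50 dB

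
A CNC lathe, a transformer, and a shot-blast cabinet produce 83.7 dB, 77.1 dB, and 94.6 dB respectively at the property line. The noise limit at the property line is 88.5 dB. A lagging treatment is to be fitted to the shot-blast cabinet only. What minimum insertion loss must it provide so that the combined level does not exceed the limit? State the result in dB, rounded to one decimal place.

Fixed contribution from the other sources: Σ 10^(L/10) = 10^(83.7/10) + 10^(77.1/10) = 2.857e+08 (84.56 dB).
The limit corresponds to 10^(88.5/10) = 7.079e+08; subtracting the fixed part leaves 4.222e+08 for the shot-blast cabinet, i.e. 86.26 dB.
Required insertion loss = 94.6 − 86.26 = 8.34 dB.

8.3 dB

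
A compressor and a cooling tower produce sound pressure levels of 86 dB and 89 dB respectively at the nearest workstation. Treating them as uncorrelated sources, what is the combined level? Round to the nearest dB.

91 dB

For uncorrelated sources the intensities add, so convert each level to linear form, sum, and take 10·log₁₀ of the total.
Σ 10^(L/10) = 10^(86/10) + 10^(89/10) = 1.192e+09.
L_total = 10·log₁₀(1.192e+09) = 90.76 dB.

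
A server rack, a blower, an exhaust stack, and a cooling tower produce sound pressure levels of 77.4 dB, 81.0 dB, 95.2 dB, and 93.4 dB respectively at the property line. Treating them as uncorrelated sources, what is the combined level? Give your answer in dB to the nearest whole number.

98 dB

For uncorrelated sources the intensities add, so convert each level to linear form, sum, and take 10·log₁₀ of the total.
Σ 10^(L/10) = 10^(77.4/10) + 10^(81.0/10) + 10^(95.2/10) + 10^(93.4/10) = 5.680e+09.
L_total = 10·log₁₀(5.680e+09) = 97.54 dB.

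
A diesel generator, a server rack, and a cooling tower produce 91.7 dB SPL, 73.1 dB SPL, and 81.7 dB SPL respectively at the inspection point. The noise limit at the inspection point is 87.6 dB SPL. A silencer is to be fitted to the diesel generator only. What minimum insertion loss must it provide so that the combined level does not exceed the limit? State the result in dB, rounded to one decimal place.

5.6 dB

The untreated sources together contribute 10^(73.1/10) + 10^(81.7/10) = 1.683e+08, i.e. 82.26 dB SPL.
The limit corresponds to 10^(87.6/10) = 5.754e+08; subtracting the fixed part leaves 4.071e+08 for the diesel generator, i.e. 86.10 dB SPL.
Required insertion loss = 91.7 − 86.10 = 5.60 dB.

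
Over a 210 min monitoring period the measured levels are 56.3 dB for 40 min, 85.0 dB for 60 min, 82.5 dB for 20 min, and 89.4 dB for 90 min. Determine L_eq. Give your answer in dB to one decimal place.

Weight each interval's intensity by its duration and average over T = 210 min:
Σ tᵢ·10^(Lᵢ/10) = 40·10^(56.3/10) + 60·10^(85.0/10) + 20·10^(82.5/10) + 90·10^(89.4/10) = 1.009e+11.
L_eq = 10·log₁₀(1.009e+11/210) = 86.82 dB.

86.8 dB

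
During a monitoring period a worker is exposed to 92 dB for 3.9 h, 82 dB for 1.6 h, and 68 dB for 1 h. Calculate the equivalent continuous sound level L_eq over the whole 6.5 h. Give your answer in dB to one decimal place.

90.0 dB

L_eq = 10·log₁₀[(1/T)·Σ tᵢ·10^(Lᵢ/10)] with T = 6.5 h.
Σ tᵢ·10^(Lᵢ/10) = 3.9·10^(92/10) + 1.6·10^(82/10) + 1·10^(68/10) = 6.441e+09.
L_eq = 10·log₁₀(6.441e+09/6.5) = 89.96 dB.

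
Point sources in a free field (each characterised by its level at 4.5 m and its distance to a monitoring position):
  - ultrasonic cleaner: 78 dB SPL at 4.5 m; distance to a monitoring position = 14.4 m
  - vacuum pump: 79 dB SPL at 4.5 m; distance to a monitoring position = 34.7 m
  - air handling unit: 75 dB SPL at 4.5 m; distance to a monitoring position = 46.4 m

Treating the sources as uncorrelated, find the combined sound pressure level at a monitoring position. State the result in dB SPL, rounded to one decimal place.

68.9 dB SPL

Propagate each source to the receiver with L = L_ref − 20·log₁₀(r/r_ref), then add intensities.
ultrasonic cleaner: 78 − 20·log₁₀(14.4/4.5) = 78 − 10.10 = 67.90 dB SPL.
vacuum pump: 79 − 20·log₁₀(34.7/4.5) = 79 − 17.74 = 61.26 dB SPL.
air handling unit: 75 − 20·log₁₀(46.4/4.5) = 75 − 20.27 = 54.73 dB SPL.
Σ 10^(L/10) = 7.795e+06 → L_total = 10·log₁₀(7.795e+06) = 68.92 dB SPL.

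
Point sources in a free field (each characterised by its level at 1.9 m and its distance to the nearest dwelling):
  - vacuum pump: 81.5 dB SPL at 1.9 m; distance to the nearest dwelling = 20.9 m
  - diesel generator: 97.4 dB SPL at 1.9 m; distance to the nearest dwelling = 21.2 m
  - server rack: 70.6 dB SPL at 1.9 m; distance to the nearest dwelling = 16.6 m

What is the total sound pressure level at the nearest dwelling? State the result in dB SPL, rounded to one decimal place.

Apply inverse-square spreading to bring every level to the receiver, then sum 10^(L/10).
vacuum pump: 81.5 − 20·log₁₀(20.9/1.9) = 81.5 − 20.83 = 60.67 dB SPL.
diesel generator: 97.4 − 20·log₁₀(21.2/1.9) = 97.4 − 20.95 = 76.45 dB SPL.
server rack: 70.6 − 20·log₁₀(16.6/1.9) = 70.6 − 18.83 = 51.77 dB SPL.
Σ 10^(L/10) = 4.546e+07 → L_total = 10·log₁₀(4.546e+07) = 76.58 dB SPL.

76.6 dB SPL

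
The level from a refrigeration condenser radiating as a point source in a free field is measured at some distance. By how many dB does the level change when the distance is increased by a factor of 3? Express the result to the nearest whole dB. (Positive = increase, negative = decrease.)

Point-source spreading: ΔL = −20·log₁₀(r₂/r₁).
ΔL = −20·log₁₀(3) = -9.54 dB.

-10 dB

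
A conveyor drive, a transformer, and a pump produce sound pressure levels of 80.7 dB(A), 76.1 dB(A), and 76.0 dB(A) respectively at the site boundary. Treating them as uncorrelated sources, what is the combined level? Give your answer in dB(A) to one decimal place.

83.0 dB(A)

For uncorrelated sources the intensities add, so convert each level to linear form, sum, and take 10·log₁₀ of the total.
Σ 10^(L/10) = 10^(80.7/10) + 10^(76.1/10) + 10^(76.0/10) = 1.980e+08.
L_total = 10·log₁₀(1.980e+08) = 82.97 dB(A).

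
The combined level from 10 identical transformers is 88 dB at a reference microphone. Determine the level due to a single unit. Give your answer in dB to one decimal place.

Dividing the total intensity by 10 lowers the level by 10·log₁₀ 10 = 10.000 dB: L₁ = 88 − 10.000.

78.0 dB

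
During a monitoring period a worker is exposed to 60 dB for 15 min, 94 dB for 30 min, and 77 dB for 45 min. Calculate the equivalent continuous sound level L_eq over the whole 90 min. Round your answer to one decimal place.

L_eq = 10·log₁₀[(1/T)·Σ tᵢ·10^(Lᵢ/10)] with T = 90 min.
Σ tᵢ·10^(Lᵢ/10) = 15·10^(60/10) + 30·10^(94/10) + 45·10^(77/10) = 7.763e+10.
L_eq = 10·log₁₀(7.763e+10/90) = 89.36 dB.

89.4 dB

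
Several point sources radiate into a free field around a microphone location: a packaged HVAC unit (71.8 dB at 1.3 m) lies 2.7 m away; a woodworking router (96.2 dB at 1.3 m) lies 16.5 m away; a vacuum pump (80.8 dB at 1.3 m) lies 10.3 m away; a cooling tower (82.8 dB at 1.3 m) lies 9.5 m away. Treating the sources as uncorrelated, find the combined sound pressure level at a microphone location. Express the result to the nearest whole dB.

75 dB

Propagate each source to the receiver with L = L_ref − 20·log₁₀(r/r_ref), then add intensities.
packaged HVAC unit: 71.8 − 20·log₁₀(2.7/1.3) = 71.8 − 6.35 = 65.45 dB.
woodworking router: 96.2 − 20·log₁₀(16.5/1.3) = 96.2 − 22.07 = 74.13 dB.
vacuum pump: 80.8 − 20·log₁₀(10.3/1.3) = 80.8 − 17.98 = 62.82 dB.
cooling tower: 82.8 − 20·log₁₀(9.5/1.3) = 82.8 − 17.28 = 65.52 dB.
Σ 10^(L/10) = 3.487e+07 → L_total = 10·log₁₀(3.487e+07) = 75.42 dB.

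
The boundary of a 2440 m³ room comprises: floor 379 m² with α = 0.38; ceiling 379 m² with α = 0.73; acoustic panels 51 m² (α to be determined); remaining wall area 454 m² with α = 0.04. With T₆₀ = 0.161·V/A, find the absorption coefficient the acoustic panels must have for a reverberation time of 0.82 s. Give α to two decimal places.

0.79

A = 0.161·V/T₆₀ = 0.161·2440/0.82 = 479.07 m² sabins.
Absorption from the other surfaces = 379·0.38 + 379·0.73 + 454·0.04 = 438.85 m², so the acoustic panels must supply 40.22 m² over 51 m².
α = 40.22/51 = 0.789.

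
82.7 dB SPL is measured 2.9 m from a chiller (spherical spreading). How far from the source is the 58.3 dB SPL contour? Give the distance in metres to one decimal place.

48.1 m

Point-source spreading drops the level by 20·log₁₀(r₂/r₁); inverting, r₂/r₁ = 10^(ΔL/20).
r₂ = 2.9·10^((82.7−58.3)/20) = 2.9·10^(24.4/20) = 48.13 m.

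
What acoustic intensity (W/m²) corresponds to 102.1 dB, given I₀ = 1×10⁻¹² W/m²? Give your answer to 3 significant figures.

0.0162 W/m²

L = 10·log₁₀(I/I₀) ⇒ I = I₀·10^(L/10) = 10⁻¹² × 10^10.21.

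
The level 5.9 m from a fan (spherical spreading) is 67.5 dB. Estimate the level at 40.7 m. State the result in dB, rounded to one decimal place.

50.7 dB

For a point source, L₂ = L₁ − 20·log₁₀(r₂/r₁).
L₂ = 67.5 − 20·log₁₀(40.7/5.9) = 67.5 − 16.775 = 50.73 dB.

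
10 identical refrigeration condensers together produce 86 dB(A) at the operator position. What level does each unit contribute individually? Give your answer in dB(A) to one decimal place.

For N identical incoherent sources L_total = L₁ + 10·log₁₀ N, so L₁ = 86 − 10·log₁₀(10) = 86 − 10.000.

76.0 dB(A)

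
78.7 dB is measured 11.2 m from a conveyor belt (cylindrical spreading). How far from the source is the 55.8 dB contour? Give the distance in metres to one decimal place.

2183.8 m

The 22.9 dB drop corresponds to a distance ratio of 10^(22.9/10) for a line source.
r₂ = 11.2·10^((78.7−55.8)/10) = 11.2·10^(22.9/10) = 2183.83 m.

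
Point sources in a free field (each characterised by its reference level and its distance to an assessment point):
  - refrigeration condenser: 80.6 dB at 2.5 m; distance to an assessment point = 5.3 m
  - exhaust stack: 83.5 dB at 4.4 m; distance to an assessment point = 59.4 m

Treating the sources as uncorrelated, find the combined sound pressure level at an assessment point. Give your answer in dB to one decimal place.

First find each source's level at the receiver (point-source: −20·log₁₀(r/r_ref)), then combine on an intensity basis.
refrigeration condenser: 80.6 − 20·log₁₀(5.3/2.5) = 80.6 − 6.53 = 74.07 dB.
exhaust stack: 83.5 − 20·log₁₀(59.4/4.4) = 83.5 − 22.61 = 60.89 dB.
Σ 10^(L/10) = 2.677e+07 → L_total = 10·log₁₀(2.677e+07) = 74.28 dB.

74.3 dB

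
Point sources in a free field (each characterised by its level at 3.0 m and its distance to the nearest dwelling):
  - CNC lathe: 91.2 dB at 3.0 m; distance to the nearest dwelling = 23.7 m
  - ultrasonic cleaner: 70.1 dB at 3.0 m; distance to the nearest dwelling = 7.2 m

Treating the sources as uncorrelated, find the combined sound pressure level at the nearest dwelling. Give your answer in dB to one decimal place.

73.6 dB

Propagate each source to the receiver with L = L_ref − 20·log₁₀(r/r_ref), then add intensities.
CNC lathe: 91.2 − 20·log₁₀(23.7/3.0) = 91.2 − 17.95 = 73.25 dB.
ultrasonic cleaner: 70.1 − 20·log₁₀(7.2/3.0) = 70.1 − 7.60 = 62.50 dB.
Σ 10^(L/10) = 2.290e+07 → L_total = 10·log₁₀(2.290e+07) = 73.60 dB.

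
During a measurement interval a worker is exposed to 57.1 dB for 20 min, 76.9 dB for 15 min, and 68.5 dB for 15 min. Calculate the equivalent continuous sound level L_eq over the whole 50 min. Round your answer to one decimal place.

72.3 dB

Weight each interval's intensity by its duration and average over T = 50 min:
Σ tᵢ·10^(Lᵢ/10) = 20·10^(57.1/10) + 15·10^(76.9/10) + 15·10^(68.5/10) = 8.511e+08.
L_eq = 10·log₁₀(8.511e+08/50) = 72.31 dB.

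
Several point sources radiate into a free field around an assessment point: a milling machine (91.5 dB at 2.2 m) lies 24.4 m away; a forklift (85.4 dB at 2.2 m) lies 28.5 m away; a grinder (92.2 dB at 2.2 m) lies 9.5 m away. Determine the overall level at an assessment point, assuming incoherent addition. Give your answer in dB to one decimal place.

80.1 dB

Apply inverse-square spreading to bring every level to the receiver, then sum 10^(L/10).
milling machine: 91.5 − 20·log₁₀(24.4/2.2) = 91.5 − 20.90 = 70.60 dB.
forklift: 85.4 − 20·log₁₀(28.5/2.2) = 85.4 − 22.25 = 63.15 dB.
grinder: 92.2 − 20·log₁₀(9.5/2.2) = 92.2 − 12.71 = 79.49 dB.
Σ 10^(L/10) = 1.026e+08 → L_total = 10·log₁₀(1.026e+08) = 80.11 dB.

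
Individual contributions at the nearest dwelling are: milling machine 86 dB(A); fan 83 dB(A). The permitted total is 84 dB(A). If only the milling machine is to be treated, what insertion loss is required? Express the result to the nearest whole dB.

Everything except the milling machine sums to 10^(83/10) = 1.995e+08 in linear terms, 83.00 dB(A).
To meet 84 dB(A) overall, the treated milling machine may contribute at most 10^(84/10) − 1.995e+08 = 5.166e+07, i.e. 77.13 dB(A).
Required insertion loss = 86 − 77.13 = 8.87 dB.

9 dB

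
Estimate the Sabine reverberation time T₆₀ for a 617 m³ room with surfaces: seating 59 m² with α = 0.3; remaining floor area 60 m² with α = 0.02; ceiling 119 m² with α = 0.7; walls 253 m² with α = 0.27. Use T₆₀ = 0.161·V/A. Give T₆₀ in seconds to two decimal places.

0.58 s

Summing Sᵢαᵢ: 59·0.3 + 60·0.02 + 119·0.7 + 253·0.27 = 170.51 m².
T₆₀ = 0.161 × 617 / 170.51 = 0.583 s.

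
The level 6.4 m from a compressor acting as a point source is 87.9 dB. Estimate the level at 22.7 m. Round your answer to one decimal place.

Spherical spreading from a point source gives a 20·log₁₀(r₂/r₁) drop.
L₂ = 87.9 − 20·log₁₀(22.7/6.4) = 87.9 − 10.997 = 76.90 dB.

76.9 dB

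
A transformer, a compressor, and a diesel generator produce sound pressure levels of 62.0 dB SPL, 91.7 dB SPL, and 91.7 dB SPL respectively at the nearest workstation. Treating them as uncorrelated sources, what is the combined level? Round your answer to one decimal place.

For uncorrelated sources the intensities add, so convert each level to linear form, sum, and take 10·log₁₀ of the total.
Σ 10^(L/10) = 10^(62.0/10) + 10^(91.7/10) + 10^(91.7/10) = 2.960e+09.
L_total = 10·log₁₀(2.960e+09) = 94.71 dB SPL.

94.7 dB SPL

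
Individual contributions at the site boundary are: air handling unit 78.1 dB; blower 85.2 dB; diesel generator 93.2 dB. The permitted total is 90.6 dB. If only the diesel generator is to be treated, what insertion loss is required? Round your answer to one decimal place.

4.4 dB

Fixed contribution from the other sources: Σ 10^(L/10) = 10^(78.1/10) + 10^(85.2/10) = 3.957e+08 (85.97 dB).
The limit corresponds to 10^(90.6/10) = 1.148e+09; subtracting the fixed part leaves 7.525e+08 for the diesel generator, i.e. 88.76 dB.
So the diesel generator must be reduced from 93.2 to 88.76 dB: IL = 4.44 dB.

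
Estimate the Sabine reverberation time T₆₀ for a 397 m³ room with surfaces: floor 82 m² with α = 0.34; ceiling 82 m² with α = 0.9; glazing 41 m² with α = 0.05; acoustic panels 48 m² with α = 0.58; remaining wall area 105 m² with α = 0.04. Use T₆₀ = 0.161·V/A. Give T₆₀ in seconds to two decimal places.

0.47 s

Summing Sᵢαᵢ: 82·0.34 + 82·0.9 + 41·0.05 + 48·0.58 + 105·0.04 = 135.77 m².
T₆₀ = 0.161·V/A = 0.161·397/135.77 = 0.471 s.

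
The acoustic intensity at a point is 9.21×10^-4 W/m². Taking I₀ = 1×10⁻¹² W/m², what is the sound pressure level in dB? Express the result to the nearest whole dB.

L = 10·log₁₀(I/I₀) = 10·log₁₀(9.21×10^-4/10⁻¹²) = 10·log₁₀(9.21×10^8).
L = 10·(0.9643 + 8) = 89.64 dB.

90 dB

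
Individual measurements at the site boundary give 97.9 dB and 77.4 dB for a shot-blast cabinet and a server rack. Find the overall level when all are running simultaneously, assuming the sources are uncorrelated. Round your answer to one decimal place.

For uncorrelated sources the intensities add, so convert each level to linear form, sum, and take 10·log₁₀ of the total.
Σ 10^(L/10) = 10^(97.9/10) + 10^(77.4/10) = 6.221e+09.
L_total = 10·log₁₀(6.221e+09) = 97.94 dB.

97.9 dB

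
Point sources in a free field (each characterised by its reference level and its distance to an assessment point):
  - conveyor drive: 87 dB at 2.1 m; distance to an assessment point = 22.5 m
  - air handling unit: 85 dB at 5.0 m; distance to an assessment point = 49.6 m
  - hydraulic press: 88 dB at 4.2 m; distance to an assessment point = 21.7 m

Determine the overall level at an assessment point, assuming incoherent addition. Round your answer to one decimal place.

Apply inverse-square spreading to bring every level to the receiver, then sum 10^(L/10).
conveyor drive: 87 − 20·log₁₀(22.5/2.1) = 87 − 20.60 = 66.40 dB.
air handling unit: 85 − 20·log₁₀(49.6/5.0) = 85 − 19.93 = 65.07 dB.
hydraulic press: 88 − 20·log₁₀(21.7/4.2) = 88 − 14.26 = 73.74 dB.
Σ 10^(L/10) = 3.122e+07 → L_total = 10·log₁₀(3.122e+07) = 74.94 dB.

74.9 dB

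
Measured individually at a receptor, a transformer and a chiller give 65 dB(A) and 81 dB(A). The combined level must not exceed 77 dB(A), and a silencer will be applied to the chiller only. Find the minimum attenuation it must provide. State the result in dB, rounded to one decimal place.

4.3 dB

Everything except the chiller sums to 10^(65/10) = 3.162e+06 in linear terms, 65.00 dB(A).
The limit corresponds to 10^(77/10) = 5.012e+07; subtracting the fixed part leaves 4.696e+07 for the chiller, i.e. 76.72 dB(A).
Required insertion loss = 81 − 76.72 = 4.28 dB.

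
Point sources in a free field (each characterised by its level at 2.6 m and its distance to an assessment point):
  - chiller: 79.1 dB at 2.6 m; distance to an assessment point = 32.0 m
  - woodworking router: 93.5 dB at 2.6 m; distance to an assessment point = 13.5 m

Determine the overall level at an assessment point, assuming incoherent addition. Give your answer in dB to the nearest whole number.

First find each source's level at the receiver (point-source: −20·log₁₀(r/r_ref)), then combine on an intensity basis.
chiller: 79.1 − 20·log₁₀(32.0/2.6) = 79.1 − 21.80 = 57.30 dB.
woodworking router: 93.5 − 20·log₁₀(13.5/2.6) = 93.5 − 14.31 = 79.19 dB.
Σ 10^(L/10) = 8.358e+07 → L_total = 10·log₁₀(8.358e+07) = 79.22 dB.

79 dB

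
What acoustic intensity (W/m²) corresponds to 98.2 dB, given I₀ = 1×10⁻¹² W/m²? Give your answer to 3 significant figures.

L = 10·log₁₀(I/I₀) ⇒ I = I₀·10^(L/10) = 10⁻¹² × 10^9.82.

0.00661 W/m²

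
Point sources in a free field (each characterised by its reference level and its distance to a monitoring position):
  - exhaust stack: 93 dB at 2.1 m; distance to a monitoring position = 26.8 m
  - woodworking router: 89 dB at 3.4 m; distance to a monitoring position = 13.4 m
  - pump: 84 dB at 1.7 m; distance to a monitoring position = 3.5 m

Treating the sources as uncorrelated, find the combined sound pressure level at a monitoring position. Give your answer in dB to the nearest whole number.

81 dB

First find each source's level at the receiver (point-source: −20·log₁₀(r/r_ref)), then combine on an intensity basis.
exhaust stack: 93 − 20·log₁₀(26.8/2.1) = 93 − 22.12 = 70.88 dB.
woodworking router: 89 − 20·log₁₀(13.4/3.4) = 89 − 11.91 = 77.09 dB.
pump: 84 − 20·log₁₀(3.5/1.7) = 84 − 6.27 = 77.73 dB.
Σ 10^(L/10) = 1.226e+08 → L_total = 10·log₁₀(1.226e+08) = 80.89 dB.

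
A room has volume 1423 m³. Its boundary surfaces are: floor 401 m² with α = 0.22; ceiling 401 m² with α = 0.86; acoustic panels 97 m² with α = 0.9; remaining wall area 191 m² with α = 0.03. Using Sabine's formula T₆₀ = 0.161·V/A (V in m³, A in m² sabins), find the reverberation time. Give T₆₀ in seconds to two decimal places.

A = Σ Sᵢαᵢ = 401·0.22 + 401·0.86 + 97·0.9 + 191·0.03 = 526.11 m².
T₆₀ = 0.161 × 1423 / 526.11 = 0.435 s.

0.44 s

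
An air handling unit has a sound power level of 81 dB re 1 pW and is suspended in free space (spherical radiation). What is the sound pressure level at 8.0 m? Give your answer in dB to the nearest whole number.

52 dB

L_p = L_w − 10·log₁₀(4π·r²) with r = 8.0 m.
4π·r² = 804.2 m², 10·log₁₀ of that is 29.054 dB.
L_p = 81 − 29.054 = 51.95 dB.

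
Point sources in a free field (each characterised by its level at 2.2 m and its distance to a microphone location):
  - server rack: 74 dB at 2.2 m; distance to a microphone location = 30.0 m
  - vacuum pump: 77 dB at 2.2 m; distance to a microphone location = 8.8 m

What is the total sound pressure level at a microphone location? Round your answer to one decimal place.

65.1 dB

Propagate each source to the receiver with L = L_ref − 20·log₁₀(r/r_ref), then add intensities.
server rack: 74 − 20·log₁₀(30.0/2.2) = 74 − 22.69 = 51.31 dB.
vacuum pump: 77 − 20·log₁₀(8.8/2.2) = 77 − 12.04 = 64.96 dB.
Σ 10^(L/10) = 3.268e+06 → L_total = 10·log₁₀(3.268e+06) = 65.14 dB.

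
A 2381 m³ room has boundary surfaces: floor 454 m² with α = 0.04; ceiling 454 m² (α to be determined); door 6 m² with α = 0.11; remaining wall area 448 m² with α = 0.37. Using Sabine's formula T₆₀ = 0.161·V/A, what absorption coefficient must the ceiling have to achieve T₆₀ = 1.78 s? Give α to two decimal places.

From T₆₀ = 0.161·V/A, the target T₆₀ = 1.78 s needs A = 0.161·2381/1.78 = 215.36 m².
Absorption from the other surfaces = 454·0.04 + 6·0.11 + 448·0.37 = 184.58 m², so the ceiling must supply 30.78 m² over 454 m².
α = 30.78/454 = 0.068.

0.07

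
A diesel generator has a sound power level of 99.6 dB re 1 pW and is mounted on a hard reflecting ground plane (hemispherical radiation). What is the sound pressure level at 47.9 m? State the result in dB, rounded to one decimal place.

58.0 dB

L_p = L_w − 10·log₁₀(2π·r²) with r = 47.9 m.
2π·r² = 1.442e+04 m², 10·log₁₀ of that is 41.589 dB.
L_p = 99.6 − 41.589 = 58.01 dB.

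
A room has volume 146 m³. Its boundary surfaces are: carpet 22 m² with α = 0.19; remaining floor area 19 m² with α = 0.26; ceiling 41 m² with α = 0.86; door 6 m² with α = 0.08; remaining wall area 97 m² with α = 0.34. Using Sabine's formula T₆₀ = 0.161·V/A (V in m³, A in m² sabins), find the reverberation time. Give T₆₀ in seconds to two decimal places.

Total absorption A = 22·0.19 + 19·0.26 + 41·0.86 + 6·0.08 + 97·0.34 = 77.84 m² sabins.
T₆₀ = 0.161 × 146 / 77.84 = 0.302 s.

0.30 s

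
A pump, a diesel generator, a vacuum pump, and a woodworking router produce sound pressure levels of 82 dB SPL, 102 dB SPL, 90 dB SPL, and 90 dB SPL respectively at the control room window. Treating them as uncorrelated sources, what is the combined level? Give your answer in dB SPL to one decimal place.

102.6 dB SPL

For uncorrelated sources the intensities add, so convert each level to linear form, sum, and take 10·log₁₀ of the total.
Σ 10^(L/10) = 10^(82/10) + 10^(102/10) + 10^(90/10) + 10^(90/10) = 1.801e+10.
L_total = 10·log₁₀(1.801e+10) = 102.55 dB SPL.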